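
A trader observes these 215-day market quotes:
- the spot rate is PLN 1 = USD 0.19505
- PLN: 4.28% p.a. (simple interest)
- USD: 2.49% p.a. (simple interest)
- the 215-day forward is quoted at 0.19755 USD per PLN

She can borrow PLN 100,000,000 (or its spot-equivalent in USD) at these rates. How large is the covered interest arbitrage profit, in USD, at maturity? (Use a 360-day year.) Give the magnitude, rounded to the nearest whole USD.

USD 464,904

T = 215/360 years.
Keep in PLN, deliver into the forward: 100,000,000·1.0255611111·0.19755 = USD 20,259,959.75.
Swap to USD now, deposit: 100,000,000·0.19505·1.0148708333 = USD 19,795,055.60.
The quoted forward overvalues PLN, so borrow USD, buy PLN at spot, deposit the PLN at 4.28%, and sell the proceeds forward at 0.19755.
Arbitrage profit = |20,259,959.75 − 19,795,055.60| = USD 464,904.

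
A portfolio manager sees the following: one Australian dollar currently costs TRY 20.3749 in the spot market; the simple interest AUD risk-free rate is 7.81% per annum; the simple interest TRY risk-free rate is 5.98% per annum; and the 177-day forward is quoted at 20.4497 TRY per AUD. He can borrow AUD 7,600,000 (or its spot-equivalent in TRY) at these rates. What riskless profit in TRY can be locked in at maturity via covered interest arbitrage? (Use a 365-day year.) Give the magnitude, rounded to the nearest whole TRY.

TRY 1,964,180

T = 177/365 years.
Invest the AUD and cover forward: 7,600,000 × 1.03787315068 × 20.4497 = TRY 161,303,878.73.
Convert at spot and invest in TRY: 7,600,000 × 20.3749 × 1.02899890411 = TRY 159,339,698.26.
The quoted forward overvalues AUD, so borrow TRY, buy AUD at spot, deposit the AUD at 7.81%, and sell the proceeds forward at 20.4497.
Profit = 161,303,878.73 − 159,339,698.26 = TRY 1,964,180.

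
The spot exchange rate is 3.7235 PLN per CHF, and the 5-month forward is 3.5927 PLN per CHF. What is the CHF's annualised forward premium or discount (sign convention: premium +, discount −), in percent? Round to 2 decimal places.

T = 5/12 years.
Period premium: (3.5927 − 3.7235)/3.7235 = -0.0351282.
Per annum: -0.0351282 / (5/12) = -0.084308 = -8.43%.

-8.43%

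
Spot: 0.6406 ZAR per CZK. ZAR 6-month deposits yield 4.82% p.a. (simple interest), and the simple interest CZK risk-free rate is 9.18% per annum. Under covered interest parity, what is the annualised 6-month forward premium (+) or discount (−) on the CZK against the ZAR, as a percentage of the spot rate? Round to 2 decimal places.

-4.17%

T = 6/12 years.
No-arbitrage forward: 0.6406 × 1.024100 / 1.045900 = 0.6272478 ZAR/CZK.
(F − S)/S ÷ T = (0.6272478 − 0.6406)/0.6406/(6/12) = -0.041687 → -4.17%.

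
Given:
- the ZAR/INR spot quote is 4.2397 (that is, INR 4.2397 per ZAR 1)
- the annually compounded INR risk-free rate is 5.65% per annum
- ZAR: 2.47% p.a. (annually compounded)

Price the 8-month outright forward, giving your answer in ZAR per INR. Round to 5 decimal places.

0.23111

T = 8/12 years.
Growth of 1 INR over T: (1 + 0.0565)^(8/12) = 1.0373206.
Growth of 1 ZAR over T: (1 + 0.0247)^(8/12) = 1.0163996.
CIP: F = S · (grow INR)/(grow ZAR) = 4.2397 × 1.0373206/1.0163996 = 4.326968 INR per ZAR.
Invert for ZAR per INR: 1 / 4.326968 = 0.23111.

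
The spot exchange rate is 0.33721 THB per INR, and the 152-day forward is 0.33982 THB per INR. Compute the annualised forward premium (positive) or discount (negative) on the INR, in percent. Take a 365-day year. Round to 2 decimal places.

+1.86%

T = 152/365 years.
INR trades forward at +0.77400% vs spot over the period.
Per annum: 0.0077400 / (152/365) = 0.018586 = 1.86%.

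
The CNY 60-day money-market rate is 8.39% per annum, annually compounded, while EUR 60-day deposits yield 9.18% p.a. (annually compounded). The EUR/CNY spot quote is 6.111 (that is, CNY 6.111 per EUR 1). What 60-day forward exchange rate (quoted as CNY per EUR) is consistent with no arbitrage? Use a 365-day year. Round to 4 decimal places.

6.1037

T = 60/365 years.
CNY growth factor: (1 + 0.0839)^(60/365) = 1.0133318.
EUR accumulates by (1 + 0.0918)^(60/365) = 1.0145422.
Forward (CNY per EUR) = 6.111 × 1.0133318 / 1.0145422 = 6.103709.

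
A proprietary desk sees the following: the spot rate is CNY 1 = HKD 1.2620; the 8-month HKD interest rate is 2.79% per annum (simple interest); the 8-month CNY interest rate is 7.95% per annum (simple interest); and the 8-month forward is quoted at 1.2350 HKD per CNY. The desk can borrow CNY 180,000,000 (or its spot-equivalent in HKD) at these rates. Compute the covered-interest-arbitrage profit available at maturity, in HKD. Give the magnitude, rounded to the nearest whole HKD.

HKD 2,696,724

T = 8/12 years.
Route A — deposit CNY, sell forward: 180,000,000 × 1.053000 × 1.2350 = HKD 234,081,900.00.
Route B — convert at spot, deposit HKD: 180,000,000 × 1.2620 × 1.018600 = HKD 231,385,176.00.
The quoted forward overvalues CNY, so borrow HKD, buy CNY at spot, deposit the CNY at 7.95%, and sell the proceeds forward at 1.2350.
Arbitrage profit = |234,081,900.00 − 231,385,176.00| = HKD 2,696,724.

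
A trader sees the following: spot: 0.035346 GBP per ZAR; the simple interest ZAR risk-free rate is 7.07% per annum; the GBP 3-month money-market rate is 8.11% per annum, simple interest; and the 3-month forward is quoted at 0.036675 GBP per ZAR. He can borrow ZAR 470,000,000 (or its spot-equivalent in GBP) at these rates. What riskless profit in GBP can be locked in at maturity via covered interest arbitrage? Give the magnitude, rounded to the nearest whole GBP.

GBP 592,478

T = 3/12 years.
Route A — deposit ZAR, sell forward: 470,000,000 × 1.017675 × 0.036675 = GBP 17,541,918.39.
Route B — convert at spot, deposit GBP: 470,000,000 × 0.035346 × 1.020275 = GBP 16,949,440.87.
The quoted forward overvalues ZAR, so borrow GBP, buy ZAR at spot, deposit the ZAR at 7.07%, and sell the proceeds forward at 0.036675.
Arbitrage profit = |17,541,918.39 − 16,949,440.87| = GBP 592,478.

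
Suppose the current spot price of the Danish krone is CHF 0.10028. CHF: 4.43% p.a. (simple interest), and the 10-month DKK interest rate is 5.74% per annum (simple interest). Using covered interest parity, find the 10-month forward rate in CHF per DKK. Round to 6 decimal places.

T = 10/12 years.
CHF growth factor: 1 + 0.0443×10/12 = 1.0369167.
Growth of 1 DKK over T: 1 + 0.0574×10/12 = 1.0478333.
Forward (CHF per DKK) = 0.10028 × 1.0369167 / 1.0478333 = 0.09923526.

0.099235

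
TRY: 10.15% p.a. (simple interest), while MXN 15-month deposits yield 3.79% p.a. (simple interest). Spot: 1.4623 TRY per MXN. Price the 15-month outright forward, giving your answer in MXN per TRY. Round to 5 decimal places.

0.63561

T = 15/12 years.
TRY growth factor: 1 + 0.1015×15/12 = 1.126875.
MXN accumulates by 1 + 0.0379×15/12 = 1.047375.
Forward (TRY per MXN) = 1.4623 × 1.126875 / 1.047375 = 1.573294.
Quoted the other way: 1/1.573294 = 0.63561 MXN per TRY.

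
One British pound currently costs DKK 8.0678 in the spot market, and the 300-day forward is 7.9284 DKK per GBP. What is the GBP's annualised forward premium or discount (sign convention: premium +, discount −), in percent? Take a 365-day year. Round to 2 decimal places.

T = 300/365 years.
Period premium: (7.9284 − 8.0678)/8.0678 = -0.0172786.
Per annum: -0.0172786 / (300/365) = -0.021022 = -2.10%.

-2.10%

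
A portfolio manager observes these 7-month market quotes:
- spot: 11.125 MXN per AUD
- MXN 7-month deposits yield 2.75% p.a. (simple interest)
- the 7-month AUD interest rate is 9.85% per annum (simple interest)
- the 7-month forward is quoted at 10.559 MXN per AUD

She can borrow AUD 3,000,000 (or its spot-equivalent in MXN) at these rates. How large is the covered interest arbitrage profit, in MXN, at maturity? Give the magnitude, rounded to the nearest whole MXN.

T = 7/12 years.
Invest the AUD and cover forward: 3,000,000 × 1.0574583333 × 10.559 = MXN 33,497,107.62.
Convert at spot and invest in MXN: 3,000,000 × 11.125 × 1.0160416667 = MXN 33,910,390.63.
The quoted forward undervalues AUD, so borrow AUD, convert to MXN at spot, deposit the MXN at 2.75%, and buy AUD forward at 10.559 to cover the loan.
The gap between the two covered legs is MXN 413,283.

MXN 413,283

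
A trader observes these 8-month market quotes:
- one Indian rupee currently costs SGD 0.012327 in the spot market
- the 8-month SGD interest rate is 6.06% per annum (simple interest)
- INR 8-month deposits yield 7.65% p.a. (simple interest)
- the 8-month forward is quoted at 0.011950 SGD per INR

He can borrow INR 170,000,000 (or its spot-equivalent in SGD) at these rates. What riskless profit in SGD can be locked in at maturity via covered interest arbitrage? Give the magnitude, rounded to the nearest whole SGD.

SGD 45,145

T = 8/12 years.
Route A — deposit INR, sell forward: 170,000,000 × 1.051000 × 0.011950 = SGD 2,135,106.50.
Route B — convert at spot, deposit SGD: 170,000,000 × 0.012327 × 1.040400 = SGD 2,180,251.84.
The quoted forward undervalues INR, so borrow INR, convert to SGD at spot, deposit the SGD at 6.06%, and buy INR forward at 0.011950 to cover the loan.
Profit = 2,180,251.84 − 2,135,106.50 = SGD 45,145.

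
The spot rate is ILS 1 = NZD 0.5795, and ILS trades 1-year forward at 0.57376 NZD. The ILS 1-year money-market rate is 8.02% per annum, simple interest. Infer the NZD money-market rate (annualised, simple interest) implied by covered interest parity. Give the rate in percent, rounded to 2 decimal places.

T = 1 year.
By CIP, F/S equals the NZD-to-ILS growth ratio: 0.57376/0.5795 = 0.9900949.
The ILS side grows by 1 + 0.0802×1 = 1.080200.
Hence g_NZD = 1.0695005.
(1.0695005 − 1)/T = 0.069500, i.e. 6.95%.

6.95%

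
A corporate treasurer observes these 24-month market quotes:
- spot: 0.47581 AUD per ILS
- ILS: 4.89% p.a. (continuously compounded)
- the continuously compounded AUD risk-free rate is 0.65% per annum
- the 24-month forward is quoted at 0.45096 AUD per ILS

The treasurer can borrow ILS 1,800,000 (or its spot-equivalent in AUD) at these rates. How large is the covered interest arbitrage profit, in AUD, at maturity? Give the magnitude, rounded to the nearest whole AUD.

T = 2 years.
Keep in ILS, deliver into the forward: 1,800,000·1.10274221·0.45096 = AUD 895,126.73.
Swap to AUD now, deposit: 1,800,000·0.47581·1.01308487 = AUD 867,664.64.
The quoted forward overvalues ILS, so borrow AUD, buy ILS at spot, deposit the ILS at 4.89%, and sell the proceeds forward at 0.45096.
Arbitrage profit = |895,126.73 − 867,664.64| = AUD 27,462.

AUD 27,462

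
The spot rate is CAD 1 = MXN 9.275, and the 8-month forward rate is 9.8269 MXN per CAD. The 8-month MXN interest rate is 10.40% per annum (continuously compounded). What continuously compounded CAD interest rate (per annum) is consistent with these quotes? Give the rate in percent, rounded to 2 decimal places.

1.73%

T = 8/12 years.
CIP gives F = S · g_MXN/g_CAD, so g_MXN/g_CAD = 9.8269/9.275 = 1.0595040.
MXN growth factor: e^(0.1040×8/12) = 1.0717934.
That pins the CAD growth at 1.0115992.
Take logs: ln 1.0115992 / (8/12) = 0.017299, so 1.73%.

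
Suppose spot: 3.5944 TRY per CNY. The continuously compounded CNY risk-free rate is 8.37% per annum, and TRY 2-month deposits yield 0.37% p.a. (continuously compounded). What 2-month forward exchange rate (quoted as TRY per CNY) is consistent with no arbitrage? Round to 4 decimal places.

3.5468

T = 2/12 years.
TRY accumulates by e^(0.0037×2/12) = 1.0006169.
CNY growth factor: e^(0.0837×2/12) = 1.0140478.
So F = 3.5944 × 1.0006169 / 1.0140478 = 3.546793 (TRY/CNY).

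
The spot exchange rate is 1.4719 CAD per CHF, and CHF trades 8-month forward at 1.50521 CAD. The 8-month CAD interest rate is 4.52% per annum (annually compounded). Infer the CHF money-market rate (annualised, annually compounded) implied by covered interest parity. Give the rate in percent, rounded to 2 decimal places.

1.07%

T = 8/12 years.
CIP gives F = S · g_CAD/g_CHF, so g_CAD/g_CHF = 1.50521/1.4719 = 1.0226306.
CAD growth factor: (1 + 0.0452)^(8/12) = 1.0299108.
Hence g_CHF = 1.0071191.
Annualise: 1.0071191^(12/8) − 1 = 0.010698 = 1.07%.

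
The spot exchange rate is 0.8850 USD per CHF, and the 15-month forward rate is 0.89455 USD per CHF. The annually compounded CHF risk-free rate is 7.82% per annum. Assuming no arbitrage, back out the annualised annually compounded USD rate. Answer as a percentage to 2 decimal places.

8.75%

T = 15/12 years.
By CIP, F/S equals the USD-to-CHF growth ratio: 0.89455/0.885 = 1.0107910.
The CHF side grows by (1 + 0.0782)^(15/12) = 1.0986874.
That pins the USD growth at 1.1105433.
r = 1.1105433^(12/15) − 1 = 0.087498 → 8.75%.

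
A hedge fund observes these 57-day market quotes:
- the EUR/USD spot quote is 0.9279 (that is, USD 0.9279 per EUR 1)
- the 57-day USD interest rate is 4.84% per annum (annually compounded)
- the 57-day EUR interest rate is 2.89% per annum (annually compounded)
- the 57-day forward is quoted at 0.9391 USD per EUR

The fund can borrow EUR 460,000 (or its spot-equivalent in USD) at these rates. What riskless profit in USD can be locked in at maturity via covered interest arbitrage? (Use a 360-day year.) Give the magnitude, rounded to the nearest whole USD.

USD 3,899

T = 57/360 years.
Route A — deposit EUR, sell forward: 460,000 × 1.00452115 × 0.9391 = USD 433,939.07.
Route B — convert at spot, deposit USD: 460,000 × 0.9279 × 1.00751173 = USD 430,040.26.
The quoted forward overvalues EUR, so borrow USD, buy EUR at spot, deposit the EUR at 2.89%, and sell the proceeds forward at 0.9391.
Arbitrage profit = |433,939.07 − 430,040.26| = USD 3,899.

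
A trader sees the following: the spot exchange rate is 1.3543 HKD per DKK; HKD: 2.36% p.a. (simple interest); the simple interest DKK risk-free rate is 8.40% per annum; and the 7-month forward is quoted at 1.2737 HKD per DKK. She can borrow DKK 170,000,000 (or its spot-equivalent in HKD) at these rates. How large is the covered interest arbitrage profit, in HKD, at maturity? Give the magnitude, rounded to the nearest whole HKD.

HKD 6,261,592

T = 7/12 years.
Invest the DKK and cover forward: 170,000,000 × 1.049000 × 1.2737 = HKD 227,138,921.00.
Convert at spot and invest in HKD: 170,000,000 × 1.3543 × 1.01376666667 = HKD 233,400,513.43.
The quoted forward undervalues DKK, so borrow DKK, convert to HKD at spot, deposit the HKD at 2.36%, and buy DKK forward at 1.2737 to cover the loan.
The gap between the two covered legs is HKD 6,261,592.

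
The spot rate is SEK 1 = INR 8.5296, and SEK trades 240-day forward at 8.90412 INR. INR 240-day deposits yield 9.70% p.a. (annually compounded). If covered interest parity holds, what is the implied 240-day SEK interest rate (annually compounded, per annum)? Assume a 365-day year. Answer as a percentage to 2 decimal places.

2.76%

T = 240/365 years.
CIP gives F = S · g_INR/g_SEK, so g_INR/g_SEK = 8.90412/8.5296 = 1.0439083.
The INR side grows by (1 + 0.0970)^(240/365) = 1.062765.
Hence g_SEK = 1.0180636.
r = 1.0180636^(365/240) − 1 = 0.027601 → 2.76%.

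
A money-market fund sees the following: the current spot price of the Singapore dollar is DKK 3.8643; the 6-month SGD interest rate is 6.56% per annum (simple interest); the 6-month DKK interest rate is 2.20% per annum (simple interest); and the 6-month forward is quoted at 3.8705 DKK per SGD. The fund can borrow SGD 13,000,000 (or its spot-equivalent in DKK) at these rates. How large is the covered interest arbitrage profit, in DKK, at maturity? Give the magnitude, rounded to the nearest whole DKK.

T = 6/12 years.
Invest the SGD and cover forward: 13,000,000 × 1.032800 × 3.8705 = DKK 51,966,881.20.
Convert at spot and invest in DKK: 13,000,000 × 3.8643 × 1.011000 = DKK 50,788,494.90.
The quoted forward overvalues SGD, so borrow DKK, buy SGD at spot, deposit the SGD at 6.56%, and sell the proceeds forward at 3.8705.
Arbitrage profit = |51,966,881.20 − 50,788,494.90| = DKK 1,178,386.

DKK 1,178,386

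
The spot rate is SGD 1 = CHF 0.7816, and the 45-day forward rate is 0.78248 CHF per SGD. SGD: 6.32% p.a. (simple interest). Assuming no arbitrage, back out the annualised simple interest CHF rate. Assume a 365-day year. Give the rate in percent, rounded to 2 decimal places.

7.24%

T = 45/365 years.
CIP gives F = S · g_CHF/g_SGD, so g_CHF/g_SGD = 0.78248/0.7816 = 1.0011259.
SGD growth factor: 1 + 0.0632×45/365 = 1.0077918.
That pins the CHF growth at 1.0089265.
r = (1.0089265 − 1)/(45/365) = 0.072404 → 7.24%.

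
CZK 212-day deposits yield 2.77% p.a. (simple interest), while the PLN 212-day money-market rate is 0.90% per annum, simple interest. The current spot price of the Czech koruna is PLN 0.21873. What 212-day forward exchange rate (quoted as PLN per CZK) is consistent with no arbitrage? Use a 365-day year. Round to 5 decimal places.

0.21639

T = 212/365 years.
PLN growth factor: 1 + 0.0090×212/365 = 1.0052274.
CZK accumulates by 1 + 0.0277×212/365 = 1.0160888.
So F = 0.21873 × 1.0052274 / 1.0160888 = 0.2163919 (PLN/CZK).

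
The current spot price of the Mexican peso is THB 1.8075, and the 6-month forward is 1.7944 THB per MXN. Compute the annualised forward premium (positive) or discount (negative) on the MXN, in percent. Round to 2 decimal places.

T = 6/12 years.
Period premium: (1.7944 − 1.8075)/1.8075 = -0.0072476.
Per annum: -0.0072476 / (6/12) = -0.014495 = -1.45%.

-1.45%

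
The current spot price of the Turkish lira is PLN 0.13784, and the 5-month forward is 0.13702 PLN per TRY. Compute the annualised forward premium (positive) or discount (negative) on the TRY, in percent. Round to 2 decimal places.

-1.43%

T = 5/12 years.
TRY trades forward at -0.59489% vs spot over the period.
×(1/T) gives -1.43% p.a.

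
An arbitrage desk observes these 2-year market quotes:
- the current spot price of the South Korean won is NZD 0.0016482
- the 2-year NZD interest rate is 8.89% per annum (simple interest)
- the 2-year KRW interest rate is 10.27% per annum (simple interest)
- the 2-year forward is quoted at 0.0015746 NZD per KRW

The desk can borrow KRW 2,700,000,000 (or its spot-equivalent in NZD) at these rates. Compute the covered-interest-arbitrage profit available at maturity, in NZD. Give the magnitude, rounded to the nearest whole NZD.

T = 2 years.
Keep in KRW, deliver into the forward: 2,700,000,000·1.205400·0.0015746 = NZD 5,124,661.67.
Swap to NZD now, deposit: 2,700,000,000·0.0016482·1.177800 = NZD 5,241,374.89.
The quoted forward undervalues KRW, so borrow KRW, convert to NZD at spot, deposit the NZD at 8.89%, and buy KRW forward at 0.0015746 to cover the loan.
The gap between the two covered legs is NZD 116,713.

NZD 116,713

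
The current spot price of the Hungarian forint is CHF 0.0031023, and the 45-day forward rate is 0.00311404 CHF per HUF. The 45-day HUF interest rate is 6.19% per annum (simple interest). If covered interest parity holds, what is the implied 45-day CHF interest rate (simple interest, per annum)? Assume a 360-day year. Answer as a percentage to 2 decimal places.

9.24%

T = 45/360 years.
F/S = 0.00311404/0.0031023 = 1.0037843 = (growth of CHF) / (growth of HUF).
The HUF side grows by 1 + 0.0619×45/360 = 1.0077375.
So the CHF growth factor = 1.0115511.
r = (1.0115511 − 1)/(45/360) = 0.092409 → 9.24%.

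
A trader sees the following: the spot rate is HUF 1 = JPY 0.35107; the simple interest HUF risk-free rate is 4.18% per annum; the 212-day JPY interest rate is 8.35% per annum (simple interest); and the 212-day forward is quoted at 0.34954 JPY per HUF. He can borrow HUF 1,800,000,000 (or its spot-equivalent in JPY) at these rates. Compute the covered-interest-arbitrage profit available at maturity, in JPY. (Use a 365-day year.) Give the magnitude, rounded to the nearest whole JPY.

T = 212/365 years.
Keep in HUF, deliver into the forward: 1,800,000,000·1.02427835616·0.34954 = JPY 644,447,261.90.
Swap to JPY now, deposit: 1,800,000,000·0.35107·1.04849863014 = JPY 662,573,545.35.
The quoted forward undervalues HUF, so borrow HUF, convert to JPY at spot, deposit the JPY at 8.35%, and buy HUF forward at 0.34954 to cover the loan.
The gap between the two covered legs is JPY 18,126,283.

JPY 18,126,283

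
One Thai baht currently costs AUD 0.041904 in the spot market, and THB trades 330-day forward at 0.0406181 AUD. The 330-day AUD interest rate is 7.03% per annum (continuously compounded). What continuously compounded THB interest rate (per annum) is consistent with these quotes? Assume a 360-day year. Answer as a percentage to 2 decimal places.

T = 330/360 years.
CIP gives F = S · g_AUD/g_THB, so g_AUD/g_THB = 0.0406181/0.041904 = 0.9693132.
The AUD side grows by e^(0.0703×330/360) = 1.0665634.
Hence g_THB = 1.100329.
Take logs: ln 1.100329 / (330/360) = 0.104301, so 10.43%.

10.43%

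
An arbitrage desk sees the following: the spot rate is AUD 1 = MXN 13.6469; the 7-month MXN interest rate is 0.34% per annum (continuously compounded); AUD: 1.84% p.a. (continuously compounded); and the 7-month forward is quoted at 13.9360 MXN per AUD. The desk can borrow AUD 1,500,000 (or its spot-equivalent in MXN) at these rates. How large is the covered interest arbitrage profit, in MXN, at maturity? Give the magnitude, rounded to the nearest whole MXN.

MXN 618,588

T = 7/12 years.
Route A — deposit AUD, sell forward: 1,500,000 × 1.0107911422 × 13.9360 = MXN 21,129,578.04.
Route B — convert at spot, deposit MXN: 1,500,000 × 13.6469 × 1.0019853014 = MXN 20,510,989.81.
The quoted forward overvalues AUD, so borrow MXN, buy AUD at spot, deposit the AUD at 1.84%, and sell the proceeds forward at 13.9360.
Profit = 21,129,578.04 − 20,510,989.81 = MXN 618,588.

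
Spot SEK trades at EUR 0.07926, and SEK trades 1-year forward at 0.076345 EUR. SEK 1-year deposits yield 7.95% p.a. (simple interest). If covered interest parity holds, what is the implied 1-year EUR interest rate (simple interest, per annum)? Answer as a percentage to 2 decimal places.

3.98%

T = 1 year.
By CIP, F/S equals the EUR-to-SEK growth ratio: 0.076345/0.07926 = 0.9632223.
SEK growth factor: 1 + 0.0795×1 = 1.079500.
Hence g_EUR = 1.0397985.
(1.0397985 − 1)/T = 0.039799, i.e. 3.98%.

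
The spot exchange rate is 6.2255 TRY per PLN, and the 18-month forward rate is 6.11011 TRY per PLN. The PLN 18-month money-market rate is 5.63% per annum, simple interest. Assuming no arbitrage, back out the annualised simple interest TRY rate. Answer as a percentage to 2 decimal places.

4.29%

T = 18/12 years.
CIP gives F = S · g_TRY/g_PLN, so g_TRY/g_PLN = 6.11011/6.2255 = 0.9814649.
PLN growth factor: 1 + 0.0563×18/12 = 1.084450.
So the TRY growth factor = 1.0643496.
(1.0643496 − 1)/T = 0.042900, i.e. 4.29%.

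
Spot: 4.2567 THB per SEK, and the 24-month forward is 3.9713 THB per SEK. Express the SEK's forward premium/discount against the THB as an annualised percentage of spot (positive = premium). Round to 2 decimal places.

-3.35%

T = 2 years.
Period premium: (3.9713 − 4.2567)/4.2567 = -0.0670472.
Per annum: -0.0670472 / 2 = -0.033524 = -3.35%.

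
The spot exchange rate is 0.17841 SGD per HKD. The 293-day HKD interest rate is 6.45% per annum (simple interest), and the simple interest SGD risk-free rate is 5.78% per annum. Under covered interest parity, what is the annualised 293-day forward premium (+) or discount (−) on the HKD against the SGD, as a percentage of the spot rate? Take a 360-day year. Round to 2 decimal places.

-0.64%

T = 293/360 years.
No-arbitrage forward: 0.17841 × 1.0470428 / 1.0524958 = 0.17748565 SGD/HKD.
Annualised premium = (F − S)/S × (1/T) = (0.17748565 − 0.17841)/0.17841 ÷ (293/360) = -0.64%.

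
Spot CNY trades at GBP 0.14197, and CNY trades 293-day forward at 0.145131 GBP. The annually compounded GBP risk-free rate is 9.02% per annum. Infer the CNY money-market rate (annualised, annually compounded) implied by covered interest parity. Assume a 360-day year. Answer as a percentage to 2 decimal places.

T = 293/360 years.
By CIP, F/S equals the GBP-to-CNY growth ratio: 0.145131/0.14197 = 1.0222653.
GBP growth factor: (1 + 0.0902)^(293/360) = 1.0728175.
Hence g_CNY = 1.0494512.
r = 1.0494512^(360/293) − 1 = 0.061098 → 6.11%.

6.11%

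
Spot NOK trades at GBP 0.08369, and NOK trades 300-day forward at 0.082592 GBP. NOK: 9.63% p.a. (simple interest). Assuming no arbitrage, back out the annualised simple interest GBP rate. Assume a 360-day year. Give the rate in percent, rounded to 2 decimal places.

7.93%

T = 300/360 years.
CIP gives F = S · g_GBP/g_NOK, so g_GBP/g_NOK = 0.082592/0.08369 = 0.9868802.
NOK growth factor: 1 + 0.0963×300/360 = 1.080250.
That pins the GBP growth at 1.0660773.
r = (1.0660773 − 1)/(300/360) = 0.079293 → 7.93%.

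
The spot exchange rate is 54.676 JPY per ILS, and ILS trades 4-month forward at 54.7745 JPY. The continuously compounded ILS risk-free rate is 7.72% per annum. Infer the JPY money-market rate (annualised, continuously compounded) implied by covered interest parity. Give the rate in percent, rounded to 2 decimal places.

8.26%

T = 4/12 years.
F/S = 54.7745/54.676 = 1.0018015 = (growth of JPY) / (growth of ILS).
The ILS side grows by e^(0.0772×4/12) = 1.0260673.
Hence g_JPY = 1.0279158.
Take logs: ln 1.0279158 / (4/12) = 0.082600, so 8.26%.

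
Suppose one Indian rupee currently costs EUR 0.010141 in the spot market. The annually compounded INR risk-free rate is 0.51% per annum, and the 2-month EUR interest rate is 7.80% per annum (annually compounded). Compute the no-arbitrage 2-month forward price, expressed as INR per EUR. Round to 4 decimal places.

T = 2/12 years.
Growth of 1 EUR over T: (1 + 0.0780)^(2/12) = 1.01259659.
INR accumulates by (1 + 0.0051)^(2/12) = 1.0008482.
CIP: F = S · (grow EUR)/(grow INR) = 0.010141 × 1.01259659/1.0008482 = 0.010260039 EUR per INR.
Quoted the other way: 1/0.010260039 = 97.4655 INR per EUR.

97.4655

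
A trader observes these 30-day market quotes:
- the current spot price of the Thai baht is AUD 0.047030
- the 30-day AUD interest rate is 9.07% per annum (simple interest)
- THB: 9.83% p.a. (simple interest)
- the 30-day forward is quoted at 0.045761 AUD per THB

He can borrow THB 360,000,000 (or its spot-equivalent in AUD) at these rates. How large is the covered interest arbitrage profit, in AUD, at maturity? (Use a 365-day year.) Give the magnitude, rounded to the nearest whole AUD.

AUD 449,955

T = 30/365 years.
Route A — deposit THB, sell forward: 360,000,000 × 1.0080794521 × 0.045761 = AUD 16,607,060.57.
Route B — convert at spot, deposit AUD: 360,000,000 × 0.047030 × 1.0074547945 = AUD 17,057,015.63.
The quoted forward undervalues THB, so borrow THB, convert to AUD at spot, deposit the AUD at 9.07%, and buy THB forward at 0.045761 to cover the loan.
Arbitrage profit = |16,607,060.57 − 17,057,015.63| = AUD 449,955.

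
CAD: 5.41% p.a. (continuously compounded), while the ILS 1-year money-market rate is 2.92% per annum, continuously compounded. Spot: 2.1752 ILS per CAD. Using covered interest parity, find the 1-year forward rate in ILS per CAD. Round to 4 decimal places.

2.1217

T = 1 year.
Growth of 1 ILS over T: e^(0.0292×1) = 1.0296305.
Growth of 1 CAD over T: e^(0.0541×1) = 1.0555902.
CIP: F = S · (grow ILS)/(grow CAD) = 2.1752 × 1.0296305/1.0555902 = 2.121706 ILS per CAD.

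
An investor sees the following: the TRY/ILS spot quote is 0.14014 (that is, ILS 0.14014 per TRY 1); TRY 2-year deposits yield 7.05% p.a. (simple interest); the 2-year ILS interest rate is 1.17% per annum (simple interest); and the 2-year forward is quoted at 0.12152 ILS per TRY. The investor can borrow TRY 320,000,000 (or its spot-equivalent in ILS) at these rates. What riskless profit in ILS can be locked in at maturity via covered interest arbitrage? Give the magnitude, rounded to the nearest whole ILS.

ILS 1,524,786

T = 2 years.
Route A — deposit TRY, sell forward: 320,000,000 × 1.141000 × 0.12152 = ILS 44,369,382.40.
Route B — convert at spot, deposit ILS: 320,000,000 × 0.14014 × 1.023400 = ILS 45,894,168.32.
The quoted forward undervalues TRY, so borrow TRY, convert to ILS at spot, deposit the ILS at 1.17%, and buy TRY forward at 0.12152 to cover the loan.
The gap between the two covered legs is ILS 1,524,786.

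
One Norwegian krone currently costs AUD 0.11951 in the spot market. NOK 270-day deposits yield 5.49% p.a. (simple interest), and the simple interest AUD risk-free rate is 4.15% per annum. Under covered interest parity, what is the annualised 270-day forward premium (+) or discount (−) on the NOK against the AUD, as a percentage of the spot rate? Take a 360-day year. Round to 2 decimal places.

-1.29%

T = 270/360 years.
CIP forward (AUD per NOK) = 0.11951 × 1.031125/1.041175 = 0.11835642.
(F − S)/S ÷ T = (0.11835642 − 0.11951)/0.11951/(270/360) = -0.012870 → -1.29%.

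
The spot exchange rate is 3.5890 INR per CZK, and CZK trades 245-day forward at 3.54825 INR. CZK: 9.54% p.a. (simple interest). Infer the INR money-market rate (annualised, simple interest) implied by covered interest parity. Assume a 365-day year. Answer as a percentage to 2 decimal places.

7.74%

T = 245/365 years.
F/S = 3.54825/3.589 = 0.9886459 = (growth of INR) / (growth of CZK).
The CZK side grows by 1 + 0.0954×245/365 = 1.0640356.
So the INR growth factor = 1.0519544.
(1.0519544 − 1)/T = 0.077401, i.e. 7.74%.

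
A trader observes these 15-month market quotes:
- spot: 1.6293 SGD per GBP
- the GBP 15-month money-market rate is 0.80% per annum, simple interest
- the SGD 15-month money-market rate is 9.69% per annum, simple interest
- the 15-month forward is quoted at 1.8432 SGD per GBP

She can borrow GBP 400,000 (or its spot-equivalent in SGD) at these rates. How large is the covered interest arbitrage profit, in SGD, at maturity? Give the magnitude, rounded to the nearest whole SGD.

T = 15/12 years.
Invest the GBP and cover forward: 400,000 × 1.010000 × 1.8432 = SGD 744,652.80.
Convert at spot and invest in SGD: 400,000 × 1.6293 × 1.121125 = SGD 730,659.59.
The quoted forward overvalues GBP, so borrow SGD, buy GBP at spot, deposit the GBP at 0.80%, and sell the proceeds forward at 1.8432.
The gap between the two covered legs is SGD 13,993.

SGD 13,993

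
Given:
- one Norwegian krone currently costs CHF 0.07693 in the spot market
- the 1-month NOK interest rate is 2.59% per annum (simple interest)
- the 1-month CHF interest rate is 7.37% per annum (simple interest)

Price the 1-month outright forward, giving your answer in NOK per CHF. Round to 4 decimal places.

T = 1/12 years.
CHF accumulates by 1 + 0.0737×1/12 = 1.00614167.
Growth of 1 NOK over T: 1 + 0.0259×1/12 = 1.00215833.
CIP: F = S · (grow CHF)/(grow NOK) = 0.07693 × 1.00614167/1.00215833 = 0.077235778 CHF per NOK.
Quoted the other way: 1/0.077235778 = 12.9474 NOK per CHF.

12.9474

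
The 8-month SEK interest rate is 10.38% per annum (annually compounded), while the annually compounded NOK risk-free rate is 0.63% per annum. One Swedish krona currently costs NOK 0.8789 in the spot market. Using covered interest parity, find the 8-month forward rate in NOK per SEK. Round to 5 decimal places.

T = 8/12 years.
Growth of 1 NOK over T: (1 + 0.0063)^(8/12) = 1.0041956.
Growth of 1 SEK over T: (1 + 0.1038)^(8/12) = 1.0680549.
So F = 0.8789 × 1.0041956 / 1.0680549 = 0.8263503 (NOK/SEK).

0.82635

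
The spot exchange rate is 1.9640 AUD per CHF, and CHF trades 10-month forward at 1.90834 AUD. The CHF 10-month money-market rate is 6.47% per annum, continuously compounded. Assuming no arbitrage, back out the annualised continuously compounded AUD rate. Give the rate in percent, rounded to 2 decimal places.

T = 10/12 years.
By CIP, F/S equals the AUD-to-CHF growth ratio: 1.90834/1.964 = 0.9716599.
The CHF side grows by e^(0.0647×10/12) = 1.0553966.
That pins the AUD growth at 1.0254866.
Take logs: ln 1.0254866 / (10/12) = 0.030201, so 3.02%.

3.02%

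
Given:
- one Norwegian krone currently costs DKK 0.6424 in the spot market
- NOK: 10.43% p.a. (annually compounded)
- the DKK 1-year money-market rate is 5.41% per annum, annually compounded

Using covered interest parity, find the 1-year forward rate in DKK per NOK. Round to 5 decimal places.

T = 1 year.
Growth of 1 DKK over T: (1 + 0.0541)^1 = 1.054100.
NOK growth factor: (1 + 0.1043)^1 = 1.104300.
So F = 0.6424 × 1.054100 / 1.104300 = 0.6131974 (DKK/NOK).

0.61320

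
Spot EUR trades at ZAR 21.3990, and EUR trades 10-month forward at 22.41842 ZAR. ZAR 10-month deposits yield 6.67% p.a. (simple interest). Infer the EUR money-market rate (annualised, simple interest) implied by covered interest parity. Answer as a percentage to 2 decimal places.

T = 10/12 years.
CIP gives F = S · g_ZAR/g_EUR, so g_ZAR/g_EUR = 22.41842/21.399 = 1.0476387.
The ZAR side grows by 1 + 0.0667×10/12 = 1.0555833.
Hence g_EUR = 1.0075833.
r = (1.0075833 − 1)/(10/12) = 0.009100 → 0.91%.

0.91%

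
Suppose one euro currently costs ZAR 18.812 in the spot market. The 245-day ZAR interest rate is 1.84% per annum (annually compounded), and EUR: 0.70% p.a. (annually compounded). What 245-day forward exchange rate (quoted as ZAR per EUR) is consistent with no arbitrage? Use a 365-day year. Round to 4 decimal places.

T = 245/365 years.
Growth of 1 ZAR over T: (1 + 0.0184)^(245/365) = 1.01231363.
EUR growth factor: (1 + 0.0070)^(245/365) = 1.00469324.
CIP: F = S · (grow ZAR)/(grow EUR) = 18.812 × 1.01231363/1.00469324 = 18.954685 ZAR per EUR.

18.9547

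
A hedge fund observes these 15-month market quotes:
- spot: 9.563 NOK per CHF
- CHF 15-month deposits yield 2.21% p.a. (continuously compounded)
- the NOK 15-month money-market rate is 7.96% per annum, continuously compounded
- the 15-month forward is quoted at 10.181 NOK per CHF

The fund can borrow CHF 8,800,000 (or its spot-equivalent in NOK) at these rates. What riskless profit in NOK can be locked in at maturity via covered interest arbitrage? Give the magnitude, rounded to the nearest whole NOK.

NOK 856,201

T = 15/12 years.
Invest the CHF and cover forward: 8,800,000 × 1.0280101083 × 10.181 = NOK 92,102,304.03.
Convert at spot and invest in NOK: 8,800,000 × 9.563 × 1.1046184707 = NOK 92,958,504.63.
The quoted forward undervalues CHF, so borrow CHF, convert to NOK at spot, deposit the NOK at 7.96%, and buy CHF forward at 10.181 to cover the loan.
Arbitrage profit = |92,102,304.03 − 92,958,504.63| = NOK 856,201.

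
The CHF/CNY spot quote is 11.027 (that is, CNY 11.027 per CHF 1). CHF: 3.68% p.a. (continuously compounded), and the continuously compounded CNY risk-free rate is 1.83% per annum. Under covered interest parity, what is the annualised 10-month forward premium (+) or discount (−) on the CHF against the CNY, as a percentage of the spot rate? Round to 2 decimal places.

T = 10/12 years.
F = S · g_CNY/g_CHF = 11.027 × 1.0153669/1.0311417 = 10.858305.
(F − S)/S ÷ T = (10.858305 − 11.027)/11.027/(10/12) = -0.018358 → -1.84%.

-1.84%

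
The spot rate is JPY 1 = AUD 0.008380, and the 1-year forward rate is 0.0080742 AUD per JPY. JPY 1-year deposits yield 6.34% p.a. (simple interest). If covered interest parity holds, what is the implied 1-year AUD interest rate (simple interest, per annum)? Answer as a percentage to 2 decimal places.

2.46%

T = 1 year.
CIP gives F = S · g_AUD/g_JPY, so g_AUD/g_JPY = 0.0080742/0.00838 = 0.9635084.
The JPY side grows by 1 + 0.0634×1 = 1.063400.
Hence g_AUD = 1.0245948.
r = (1.0245948 − 1)/1 = 0.024595 → 2.46%.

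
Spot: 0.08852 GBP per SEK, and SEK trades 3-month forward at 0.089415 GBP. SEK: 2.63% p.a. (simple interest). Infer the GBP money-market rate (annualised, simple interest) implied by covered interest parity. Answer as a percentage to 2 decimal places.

T = 3/12 years.
By CIP, F/S equals the GBP-to-SEK growth ratio: 0.089415/0.08852 = 1.0101107.
The SEK side grows by 1 + 0.0263×3/12 = 1.006575.
Hence g_GBP = 1.0167522.
(1.0167522 − 1)/T = 0.067009, i.e. 6.70%.

6.70%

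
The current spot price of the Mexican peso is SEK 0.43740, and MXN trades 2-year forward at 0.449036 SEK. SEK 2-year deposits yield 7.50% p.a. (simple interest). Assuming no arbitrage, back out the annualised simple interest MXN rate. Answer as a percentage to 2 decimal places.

T = 2 years.
By CIP, F/S equals the SEK-to-MXN growth ratio: 0.449036/0.4374 = 1.0266027.
The SEK side grows by 1 + 0.0750×2 = 1.150000.
So the MXN growth factor = 1.1201997.
(1.1201997 − 1)/T = 0.060100, i.e. 6.01%.

6.01%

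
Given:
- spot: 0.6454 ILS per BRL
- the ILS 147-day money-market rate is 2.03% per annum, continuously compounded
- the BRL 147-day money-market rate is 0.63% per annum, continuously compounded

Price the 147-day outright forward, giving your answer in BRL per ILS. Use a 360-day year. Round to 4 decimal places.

T = 147/360 years.
ILS accumulates by e^(0.0203×147/360) = 1.0083236.
Growth of 1 BRL over T: e^(0.0063×147/360) = 1.0025758.
CIP: F = S · (grow ILS)/(grow BRL) = 0.6454 × 1.0083236/1.0025758 = 0.6491001 ILS per BRL.
Invert for BRL per ILS: 1 / 0.6491001 = 1.5406.

1.5406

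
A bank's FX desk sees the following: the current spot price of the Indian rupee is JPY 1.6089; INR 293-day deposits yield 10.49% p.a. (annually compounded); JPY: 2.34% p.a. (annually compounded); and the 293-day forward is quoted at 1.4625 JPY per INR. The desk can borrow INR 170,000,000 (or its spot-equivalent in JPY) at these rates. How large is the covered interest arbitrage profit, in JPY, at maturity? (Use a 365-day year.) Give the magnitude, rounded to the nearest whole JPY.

T = 293/365 years.
Keep in INR, deliver into the forward: 170,000,000·1.08337066537·1.4625 = JPY 269,353,031.68.
Swap to JPY now, deposit: 170,000,000·1.6089·1.01874115662 = JPY 278,638,949.97.
The quoted forward undervalues INR, so borrow INR, convert to JPY at spot, deposit the JPY at 2.34%, and buy INR forward at 1.4625 to cover the loan.
The gap between the two covered legs is JPY 9,285,918.

JPY 9,285,918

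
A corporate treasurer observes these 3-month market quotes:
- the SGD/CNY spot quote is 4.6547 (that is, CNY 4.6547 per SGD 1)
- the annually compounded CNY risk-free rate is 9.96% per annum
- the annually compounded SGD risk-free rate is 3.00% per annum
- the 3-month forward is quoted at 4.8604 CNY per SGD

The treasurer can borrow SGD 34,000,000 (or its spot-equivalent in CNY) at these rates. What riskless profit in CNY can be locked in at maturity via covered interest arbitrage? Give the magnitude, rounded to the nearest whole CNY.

T = 3/12 years.
Keep in SGD, deliver into the forward: 34,000,000·1.00741707178·4.8604 = CNY 166,479,297.81.
Swap to CNY now, deposit: 34,000,000·4.6547·1.02402057514 = CNY 162,061,291.42.
The quoted forward overvalues SGD, so borrow CNY, buy SGD at spot, deposit the SGD at 3.00%, and sell the proceeds forward at 4.8604.
Arbitrage profit = |166,479,297.81 − 162,061,291.42| = CNY 4,418,006.

CNY 4,418,006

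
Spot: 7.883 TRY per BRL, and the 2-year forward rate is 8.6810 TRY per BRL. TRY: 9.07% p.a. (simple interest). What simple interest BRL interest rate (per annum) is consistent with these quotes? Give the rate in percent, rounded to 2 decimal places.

T = 2 years.
F/S = 8.681/7.883 = 1.1012305 = (growth of TRY) / (growth of BRL).
The TRY side grows by 1 + 0.0907×2 = 1.181400.
Hence g_BRL = 1.0727999.
(1.0727999 − 1)/T = 0.036400, i.e. 3.64%.

3.64%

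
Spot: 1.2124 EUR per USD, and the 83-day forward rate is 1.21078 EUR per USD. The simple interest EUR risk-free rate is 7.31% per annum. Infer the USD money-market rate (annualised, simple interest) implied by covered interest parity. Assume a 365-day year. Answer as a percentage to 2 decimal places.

T = 83/365 years.
F/S = 1.21078/1.2124 = 0.9986638 = (growth of EUR) / (growth of USD).
The EUR side grows by 1 + 0.0731×83/365 = 1.0166227.
That pins the USD growth at 1.0179829.
r = (1.0179829 − 1)/(83/365) = 0.079081 → 7.91%.

7.91%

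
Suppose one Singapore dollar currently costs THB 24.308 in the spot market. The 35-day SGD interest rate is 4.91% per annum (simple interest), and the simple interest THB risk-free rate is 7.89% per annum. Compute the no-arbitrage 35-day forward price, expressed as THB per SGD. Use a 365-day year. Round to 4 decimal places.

24.3771

T = 35/365 years.
THB accumulates by 1 + 0.0789×35/365 = 1.00756575.
SGD accumulates by 1 + 0.0491×35/365 = 1.00470822.
So F = 24.308 × 1.00756575 / 1.00470822 = 24.377135 (THB/SGD).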